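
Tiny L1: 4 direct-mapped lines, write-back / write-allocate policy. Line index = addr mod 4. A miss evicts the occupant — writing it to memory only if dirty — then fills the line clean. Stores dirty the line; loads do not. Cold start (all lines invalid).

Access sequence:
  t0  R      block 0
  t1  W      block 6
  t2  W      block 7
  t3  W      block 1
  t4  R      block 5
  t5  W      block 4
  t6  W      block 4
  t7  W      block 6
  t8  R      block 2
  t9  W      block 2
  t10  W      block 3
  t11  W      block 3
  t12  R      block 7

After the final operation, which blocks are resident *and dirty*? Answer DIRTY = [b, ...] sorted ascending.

0: R B0 -> L0 miss  d=-]
1: W B6 -> L2 miss  d=D]
2: W B7 -> L3 miss  d=D]
3: W B1 -> L1 miss  d=D]
4: R B5 -> L1 miss wb->B1  d=-]
5: W B4 -> L0 miss  d=D]
6: W B4 -> L0 hit  d=D]
7: W B6 -> L2 hit  d=D]
8: R B2 -> L2 miss wb->B6  d=-]
9: W B2 -> L2 hit  d=D]
10: W B3 -> L3 miss wb->B7  d=D]
11: W B3 -> L3 hit  d=D]
12: R B7 -> L3 miss wb->B3  d=-]

DIRTY = [2, 4]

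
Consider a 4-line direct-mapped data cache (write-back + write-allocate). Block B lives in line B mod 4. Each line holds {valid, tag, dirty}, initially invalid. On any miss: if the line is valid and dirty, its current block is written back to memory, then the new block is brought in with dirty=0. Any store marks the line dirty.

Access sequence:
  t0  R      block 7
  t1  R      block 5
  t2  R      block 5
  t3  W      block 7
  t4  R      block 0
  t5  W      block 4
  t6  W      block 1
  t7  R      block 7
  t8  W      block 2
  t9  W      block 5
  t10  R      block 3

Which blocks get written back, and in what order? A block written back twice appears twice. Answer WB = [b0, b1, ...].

WB = [1, 7]

  0 | R B7 → L3 miss [-]
  1 | R B5 → L1 miss [-]
  2 | R B5 → L1 hit [-]
  3 | W B7 → L3 hit [D]
  4 | R B0 → L0 miss [-]
  5 | W B4 → L0 miss [D]
  6 | W B1 → L1 miss [D]
  7 | R B7 → L3 hit [D]
  8 | W B2 → L2 miss [D]
  9 | W B5 → L1 miss wb→B1 [D]
  10 | R B3 → L3 miss wb→B7 [-]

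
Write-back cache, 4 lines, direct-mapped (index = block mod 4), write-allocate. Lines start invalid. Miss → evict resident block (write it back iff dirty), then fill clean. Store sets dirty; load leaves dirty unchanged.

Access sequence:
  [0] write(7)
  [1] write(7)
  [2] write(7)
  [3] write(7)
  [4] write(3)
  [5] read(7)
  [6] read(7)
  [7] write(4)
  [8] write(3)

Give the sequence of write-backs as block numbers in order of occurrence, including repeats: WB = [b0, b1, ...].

WB = [7, 3]

0: W B7 -> L3 miss  d=D]
1: W B7 -> L3 hit  d=D]
2: W B7 -> L3 hit  d=D]
3: W B7 -> L3 hit  d=D]
4: W B3 -> L3 miss wb->B7  d=D]
5: R B7 -> L3 miss wb->B3  d=-]
6: R B7 -> L3 hit  d=-]
7: W B4 -> L0 miss  d=D]
8: W B3 -> L3 miss  d=D]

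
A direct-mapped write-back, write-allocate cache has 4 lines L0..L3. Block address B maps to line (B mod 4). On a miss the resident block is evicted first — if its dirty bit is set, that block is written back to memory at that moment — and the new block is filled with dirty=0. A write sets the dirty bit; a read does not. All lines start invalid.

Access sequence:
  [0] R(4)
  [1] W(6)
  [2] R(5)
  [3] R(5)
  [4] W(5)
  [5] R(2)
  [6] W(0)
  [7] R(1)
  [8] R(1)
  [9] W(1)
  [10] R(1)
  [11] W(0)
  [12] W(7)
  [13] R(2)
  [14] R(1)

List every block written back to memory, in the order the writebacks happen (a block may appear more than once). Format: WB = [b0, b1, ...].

0: R B4 -> L0 miss  d=-]
1: W B6 -> L2 miss  d=D]
2: R B5 -> L1 miss  d=-]
3: R B5 -> L1 hit  d=-]
4: W B5 -> L1 hit  d=D]
5: R B2 -> L2 miss wb->B6  d=-]
6: W B0 -> L0 miss  d=D]
7: R B1 -> L1 miss wb->B5  d=-]
8: R B1 -> L1 hit  d=-]
9: W B1 -> L1 hit  d=D]
10: R B1 -> L1 hit  d=D]
11: W B0 -> L0 hit  d=D]
12: W B7 -> L3 miss  d=D]
13: R B2 -> L2 hit  d=-]
14: R B1 -> L1 hit  d=D]

WB = [6, 5]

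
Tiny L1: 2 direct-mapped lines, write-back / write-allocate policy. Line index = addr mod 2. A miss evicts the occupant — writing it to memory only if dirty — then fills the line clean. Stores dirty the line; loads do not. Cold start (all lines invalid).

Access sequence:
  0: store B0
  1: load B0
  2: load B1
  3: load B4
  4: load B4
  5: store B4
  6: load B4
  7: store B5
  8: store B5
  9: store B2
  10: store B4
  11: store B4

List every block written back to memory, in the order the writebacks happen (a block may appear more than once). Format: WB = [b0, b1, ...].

WB = [0, 4, 2]

0: W B0 → L0 miss [D]
1: R B0 → L0 hit [D]
2: R B1 → L1 miss [-]
3: R B4 → L0 miss wb→B0 [-]
4: R B4 → L0 hit [-]
5: W B4 → L0 hit [D]
6: R B4 → L0 hit [D]
7: W B5 → L1 miss [D]
8: W B5 → L1 hit [D]
9: W B2 → L0 miss wb→B4 [D]
10: W B4 → L0 miss wb→B2 [D]
11: W B4 → L0 hit [D]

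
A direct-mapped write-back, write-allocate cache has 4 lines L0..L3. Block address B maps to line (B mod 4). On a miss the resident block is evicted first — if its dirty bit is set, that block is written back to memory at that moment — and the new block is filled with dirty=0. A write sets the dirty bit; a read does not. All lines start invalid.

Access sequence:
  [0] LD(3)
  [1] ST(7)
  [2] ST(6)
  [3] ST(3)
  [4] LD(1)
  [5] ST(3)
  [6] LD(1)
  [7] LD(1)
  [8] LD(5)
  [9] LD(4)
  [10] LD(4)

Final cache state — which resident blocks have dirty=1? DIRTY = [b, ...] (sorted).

0: R B3 -> L3 miss  d=-]
1: W B7 -> L3 miss  d=D]
2: W B6 -> L2 miss  d=D]
3: W B3 -> L3 miss wb->B7  d=D]
4: R B1 -> L1 miss  d=-]
5: W B3 -> L3 hit  d=D]
6: R B1 -> L1 hit  d=-]
7: R B1 -> L1 hit  d=-]
8: R B5 -> L1 miss  d=-]
9: R B4 -> L0 miss  d=-]
10: R B4 -> L0 hit  d=-]

DIRTY = [3, 6]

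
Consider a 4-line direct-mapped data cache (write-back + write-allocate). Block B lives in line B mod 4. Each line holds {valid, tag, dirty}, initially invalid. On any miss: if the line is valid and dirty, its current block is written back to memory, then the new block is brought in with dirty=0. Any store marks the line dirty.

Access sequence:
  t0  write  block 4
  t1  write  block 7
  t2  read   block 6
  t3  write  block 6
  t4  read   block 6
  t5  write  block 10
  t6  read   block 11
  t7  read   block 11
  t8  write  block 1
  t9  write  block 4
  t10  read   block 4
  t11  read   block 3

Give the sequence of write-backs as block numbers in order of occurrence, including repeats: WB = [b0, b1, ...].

WB = [6, 7]

  0 | W B4 → L0 miss [D]
  1 | W B7 → L3 miss [D]
  2 | R B6 → L2 miss [-]
  3 | W B6 → L2 hit [D]
  4 | R B6 → L2 hit [D]
  5 | W B10 → L2 miss wb→B6 [D]
  6 | R B11 → L3 miss wb→B7 [-]
  7 | R B11 → L3 hit [-]
  8 | W B1 → L1 miss [D]
  9 | W B4 → L0 hit [D]
  10 | R B4 → L0 hit [D]
  11 | R B3 → L3 miss [-]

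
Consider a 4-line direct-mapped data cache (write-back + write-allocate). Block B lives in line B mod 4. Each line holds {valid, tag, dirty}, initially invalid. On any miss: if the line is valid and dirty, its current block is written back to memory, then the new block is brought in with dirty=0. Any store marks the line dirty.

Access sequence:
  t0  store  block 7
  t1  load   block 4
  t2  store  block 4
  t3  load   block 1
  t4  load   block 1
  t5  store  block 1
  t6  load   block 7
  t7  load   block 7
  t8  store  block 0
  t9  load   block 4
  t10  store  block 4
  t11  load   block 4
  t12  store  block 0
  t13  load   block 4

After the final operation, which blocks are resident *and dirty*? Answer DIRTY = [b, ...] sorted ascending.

0: W B7 -> L3 miss  d=D]
1: R B4 -> L0 miss  d=-]
2: W B4 -> L0 hit  d=D]
3: R B1 -> L1 miss  d=-]
4: R B1 -> L1 hit  d=-]
5: W B1 -> L1 hit  d=D]
6: R B7 -> L3 hit  d=D]
7: R B7 -> L3 hit  d=D]
8: W B0 -> L0 miss wb->B4  d=D]
9: R B4 -> L0 miss wb->B0  d=-]
10: W B4 -> L0 hit  d=D]
11: R B4 -> L0 hit  d=D]
12: W B0 -> L0 miss wb->B4  d=D]
13: R B4 -> L0 miss wb->B0  d=-]

DIRTY = [1, 7]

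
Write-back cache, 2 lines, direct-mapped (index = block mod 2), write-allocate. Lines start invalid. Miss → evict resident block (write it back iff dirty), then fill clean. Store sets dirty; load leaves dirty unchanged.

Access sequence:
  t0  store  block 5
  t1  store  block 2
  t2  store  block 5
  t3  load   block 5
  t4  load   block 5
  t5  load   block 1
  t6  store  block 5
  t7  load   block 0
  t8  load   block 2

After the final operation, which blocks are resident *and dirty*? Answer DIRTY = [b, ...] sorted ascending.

DIRTY = [5]

0: W B5 → L1 miss [D]
1: W B2 → L0 miss [D]
2: W B5 → L1 hit [D]
3: R B5 → L1 hit [D]
4: R B5 → L1 hit [D]
5: R B1 → L1 miss wb→B5 [-]
6: W B5 → L1 miss [D]
7: R B0 → L0 miss wb→B2 [-]
8: R B2 → L0 miss [-]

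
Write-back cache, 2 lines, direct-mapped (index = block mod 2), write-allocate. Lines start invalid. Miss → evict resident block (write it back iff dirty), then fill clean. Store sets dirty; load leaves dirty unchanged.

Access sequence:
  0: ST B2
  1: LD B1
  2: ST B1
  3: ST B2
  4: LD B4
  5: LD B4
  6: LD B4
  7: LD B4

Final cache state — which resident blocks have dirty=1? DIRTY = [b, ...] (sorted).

0: W B2 → L0 miss [D]
1: R B1 → L1 miss [-]
2: W B1 → L1 hit [D]
3: W B2 → L0 hit [D]
4: R B4 → L0 miss wb→B2 [-]
5: R B4 → L0 hit [-]
6: R B4 → L0 hit [-]
7: R B4 → L0 hit [-]

DIRTY = [1]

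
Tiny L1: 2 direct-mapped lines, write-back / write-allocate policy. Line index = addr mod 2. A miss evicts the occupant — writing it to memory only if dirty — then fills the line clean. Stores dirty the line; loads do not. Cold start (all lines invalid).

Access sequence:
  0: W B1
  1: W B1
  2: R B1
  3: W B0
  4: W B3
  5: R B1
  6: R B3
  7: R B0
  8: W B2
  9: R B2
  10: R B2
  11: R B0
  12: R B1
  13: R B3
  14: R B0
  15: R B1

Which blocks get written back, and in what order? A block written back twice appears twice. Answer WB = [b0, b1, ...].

0: W B1 → L1 miss [D]
1: W B1 → L1 hit [D]
2: R B1 → L1 hit [D]
3: W B0 → L0 miss [D]
4: W B3 → L1 miss wb→B1 [D]
5: R B1 → L1 miss wb→B3 [-]
6: R B3 → L1 miss [-]
7: R B0 → L0 hit [D]
8: W B2 → L0 miss wb→B0 [D]
9: R B2 → L0 hit [D]
10: R B2 → L0 hit [D]
11: R B0 → L0 miss wb→B2 [-]
12: R B1 → L1 miss [-]
13: R B3 → L1 miss [-]
14: R B0 → L0 hit [-]
15: R B1 → L1 miss [-]

WB = [1, 3, 0, 2]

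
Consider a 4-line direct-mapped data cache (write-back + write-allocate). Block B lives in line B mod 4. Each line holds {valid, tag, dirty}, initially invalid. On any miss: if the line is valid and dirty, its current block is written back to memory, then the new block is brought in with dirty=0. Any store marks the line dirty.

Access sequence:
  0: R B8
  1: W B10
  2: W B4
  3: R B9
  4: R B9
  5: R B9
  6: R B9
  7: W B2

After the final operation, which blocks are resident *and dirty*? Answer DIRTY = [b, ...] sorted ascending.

DIRTY = [2, 4]

  0 | R B8 → L0 miss [-]
  1 | W B10 → L2 miss [D]
  2 | W B4 → L0 miss [D]
  3 | R B9 → L1 miss [-]
  4 | R B9 → L1 hit [-]
  5 | R B9 → L1 hit [-]
  6 | R B9 → L1 hit [-]
  7 | W B2 → L2 miss wb→B10 [D]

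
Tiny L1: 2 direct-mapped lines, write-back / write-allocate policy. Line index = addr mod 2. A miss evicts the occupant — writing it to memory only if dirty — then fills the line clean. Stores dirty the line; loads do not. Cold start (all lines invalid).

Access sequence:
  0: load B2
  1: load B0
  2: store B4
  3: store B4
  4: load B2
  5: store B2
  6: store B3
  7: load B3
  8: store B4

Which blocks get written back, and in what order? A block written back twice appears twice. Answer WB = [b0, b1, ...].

WB = [4, 2]

  0 | R B2 → L0 miss [-]
  1 | R B0 → L0 miss [-]
  2 | W B4 → L0 miss [D]
  3 | W B4 → L0 hit [D]
  4 | R B2 → L0 miss wb→B4 [-]
  5 | W B2 → L0 hit [D]
  6 | W B3 → L1 miss [D]
  7 | R B3 → L1 hit [D]
  8 | W B4 → L0 miss wb→B2 [D]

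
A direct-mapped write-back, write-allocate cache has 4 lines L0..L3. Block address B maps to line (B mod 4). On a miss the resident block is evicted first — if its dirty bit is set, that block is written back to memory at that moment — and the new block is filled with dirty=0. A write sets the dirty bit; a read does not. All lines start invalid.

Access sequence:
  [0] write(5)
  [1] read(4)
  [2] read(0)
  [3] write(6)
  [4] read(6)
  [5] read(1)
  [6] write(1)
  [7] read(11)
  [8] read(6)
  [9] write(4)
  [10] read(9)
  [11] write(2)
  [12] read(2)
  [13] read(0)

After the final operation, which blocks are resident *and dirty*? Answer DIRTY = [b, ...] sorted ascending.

0: W B5 -> L1 miss  d=D]
1: R B4 -> L0 miss  d=-]
2: R B0 -> L0 miss  d=-]
3: W B6 -> L2 miss  d=D]
4: R B6 -> L2 hit  d=D]
5: R B1 -> L1 miss wb->B5  d=-]
6: W B1 -> L1 hit  d=D]
7: R B11 -> L3 miss  d=-]
8: R B6 -> L2 hit  d=D]
9: W B4 -> L0 miss  d=D]
10: R B9 -> L1 miss wb->B1  d=-]
11: W B2 -> L2 miss wb->B6  d=D]
12: R B2 -> L2 hit  d=D]
13: R B0 -> L0 miss wb->B4  d=-]

DIRTY = [2]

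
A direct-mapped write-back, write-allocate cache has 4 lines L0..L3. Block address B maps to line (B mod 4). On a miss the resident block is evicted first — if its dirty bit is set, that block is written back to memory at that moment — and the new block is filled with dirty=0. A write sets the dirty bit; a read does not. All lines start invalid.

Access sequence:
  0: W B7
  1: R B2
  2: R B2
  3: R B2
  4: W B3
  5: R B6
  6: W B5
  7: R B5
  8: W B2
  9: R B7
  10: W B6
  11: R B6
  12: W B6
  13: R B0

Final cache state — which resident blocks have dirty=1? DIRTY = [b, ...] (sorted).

DIRTY = [5, 6]

0: W B7 -> L3 miss  d=D]
1: R B2 -> L2 miss  d=-]
2: R B2 -> L2 hit  d=-]
3: R B2 -> L2 hit  d=-]
4: W B3 -> L3 miss wb->B7  d=D]
5: R B6 -> L2 miss  d=-]
6: W B5 -> L1 miss  d=D]
7: R B5 -> L1 hit  d=D]
8: W B2 -> L2 miss  d=D]
9: R B7 -> L3 miss wb->B3  d=-]
10: W B6 -> L2 miss wb->B2  d=D]
11: R B6 -> L2 hit  d=D]
12: W B6 -> L2 hit  d=D]
13: R B0 -> L0 miss  d=-]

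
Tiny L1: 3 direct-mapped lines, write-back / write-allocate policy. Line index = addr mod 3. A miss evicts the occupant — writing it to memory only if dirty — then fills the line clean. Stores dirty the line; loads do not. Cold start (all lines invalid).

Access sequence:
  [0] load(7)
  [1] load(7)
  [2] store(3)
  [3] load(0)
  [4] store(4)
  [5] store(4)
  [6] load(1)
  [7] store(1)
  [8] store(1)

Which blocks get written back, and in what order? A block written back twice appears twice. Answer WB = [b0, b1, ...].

WB = [3, 4]

  0 | R B7 → L1 miss [-]
  1 | R B7 → L1 hit [-]
  2 | W B3 → L0 miss [D]
  3 | R B0 → L0 miss wb→B3 [-]
  4 | W B4 → L1 miss [D]
  5 | W B4 → L1 hit [D]
  6 | R B1 → L1 miss wb→B4 [-]
  7 | W B1 → L1 hit [D]
  8 | W B1 → L1 hit [D]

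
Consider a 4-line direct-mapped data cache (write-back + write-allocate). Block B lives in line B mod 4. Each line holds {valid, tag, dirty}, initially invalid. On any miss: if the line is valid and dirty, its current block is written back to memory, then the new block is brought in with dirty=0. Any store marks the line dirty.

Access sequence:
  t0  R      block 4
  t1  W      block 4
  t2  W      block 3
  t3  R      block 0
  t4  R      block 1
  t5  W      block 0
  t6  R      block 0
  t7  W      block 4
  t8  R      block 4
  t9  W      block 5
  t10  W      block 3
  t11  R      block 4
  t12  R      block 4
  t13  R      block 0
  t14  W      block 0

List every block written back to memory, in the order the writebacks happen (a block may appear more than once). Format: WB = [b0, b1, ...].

WB = [4, 0, 4]

  0 | R B4 → L0 miss [-]
  1 | W B4 → L0 hit [D]
  2 | W B3 → L3 miss [D]
  3 | R B0 → L0 miss wb→B4 [-]
  4 | R B1 → L1 miss [-]
  5 | W B0 → L0 hit [D]
  6 | R B0 → L0 hit [D]
  7 | W B4 → L0 miss wb→B0 [D]
  8 | R B4 → L0 hit [D]
  9 | W B5 → L1 miss [D]
  10 | W B3 → L3 hit [D]
  11 | R B4 → L0 hit [D]
  12 | R B4 → L0 hit [D]
  13 | R B0 → L0 miss wb→B4 [-]
  14 | W B0 → L0 hit [D]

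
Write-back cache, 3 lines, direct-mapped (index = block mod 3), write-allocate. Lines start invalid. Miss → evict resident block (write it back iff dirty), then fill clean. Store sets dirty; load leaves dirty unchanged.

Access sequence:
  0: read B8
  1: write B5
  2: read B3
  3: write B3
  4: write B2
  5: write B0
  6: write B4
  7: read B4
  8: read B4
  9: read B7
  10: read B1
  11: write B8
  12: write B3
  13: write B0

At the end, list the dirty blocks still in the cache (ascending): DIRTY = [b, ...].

DIRTY = [0, 8]

  0 | R B8 → L2 miss [-]
  1 | W B5 → L2 miss [D]
  2 | R B3 → L0 miss [-]
  3 | W B3 → L0 hit [D]
  4 | W B2 → L2 miss wb→B5 [D]
  5 | W B0 → L0 miss wb→B3 [D]
  6 | W B4 → L1 miss [D]
  7 | R B4 → L1 hit [D]
  8 | R B4 → L1 hit [D]
  9 | R B7 → L1 miss wb→B4 [-]
  10 | R B1 → L1 miss [-]
  11 | W B8 → L2 miss wb→B2 [D]
  12 | W B3 → L0 miss wb→B0 [D]
  13 | W B0 → L0 miss wb→B3 [D]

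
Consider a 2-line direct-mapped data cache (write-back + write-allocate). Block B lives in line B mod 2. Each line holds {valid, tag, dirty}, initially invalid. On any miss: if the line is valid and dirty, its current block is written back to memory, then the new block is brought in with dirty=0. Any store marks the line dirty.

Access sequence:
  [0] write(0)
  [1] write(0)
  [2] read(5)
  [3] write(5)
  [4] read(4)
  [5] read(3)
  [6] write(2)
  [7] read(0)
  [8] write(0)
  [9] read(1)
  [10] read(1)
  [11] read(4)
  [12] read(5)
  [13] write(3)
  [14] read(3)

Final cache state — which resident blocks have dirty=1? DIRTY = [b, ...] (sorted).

  0 | W B0 → L0 miss [D]
  1 | W B0 → L0 hit [D]
  2 | R B5 → L1 miss [-]
  3 | W B5 → L1 hit [D]
  4 | R B4 → L0 miss wb→B0 [-]
  5 | R B3 → L1 miss wb→B5 [-]
  6 | W B2 → L0 miss [D]
  7 | R B0 → L0 miss wb→B2 [-]
  8 | W B0 → L0 hit [D]
  9 | R B1 → L1 miss [-]
  10 | R B1 → L1 hit [-]
  11 | R B4 → L0 miss wb→B0 [-]
  12 | R B5 → L1 miss [-]
  13 | W B3 → L1 miss [D]
  14 | R B3 → L1 hit [D]

DIRTY = [3]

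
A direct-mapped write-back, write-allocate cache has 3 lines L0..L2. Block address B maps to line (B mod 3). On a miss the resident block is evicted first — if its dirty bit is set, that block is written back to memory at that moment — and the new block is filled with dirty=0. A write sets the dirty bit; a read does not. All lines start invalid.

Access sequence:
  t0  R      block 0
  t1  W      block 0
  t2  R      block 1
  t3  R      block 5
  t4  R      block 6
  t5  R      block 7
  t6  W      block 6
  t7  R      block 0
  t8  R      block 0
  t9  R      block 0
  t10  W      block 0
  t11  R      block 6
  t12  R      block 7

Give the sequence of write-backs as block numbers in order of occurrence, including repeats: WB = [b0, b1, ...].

WB = [0, 6, 0]

  0 | R B0 → L0 miss [-]
  1 | W B0 → L0 hit [D]
  2 | R B1 → L1 miss [-]
  3 | R B5 → L2 miss [-]
  4 | R B6 → L0 miss wb→B0 [-]
  5 | R B7 → L1 miss [-]
  6 | W B6 → L0 hit [D]
  7 | R B0 → L0 miss wb→B6 [-]
  8 | R B0 → L0 hit [-]
  9 | R B0 → L0 hit [-]
  10 | W B0 → L0 hit [D]
  11 | R B6 → L0 miss wb→B0 [-]
  12 | R B7 → L1 hit [-]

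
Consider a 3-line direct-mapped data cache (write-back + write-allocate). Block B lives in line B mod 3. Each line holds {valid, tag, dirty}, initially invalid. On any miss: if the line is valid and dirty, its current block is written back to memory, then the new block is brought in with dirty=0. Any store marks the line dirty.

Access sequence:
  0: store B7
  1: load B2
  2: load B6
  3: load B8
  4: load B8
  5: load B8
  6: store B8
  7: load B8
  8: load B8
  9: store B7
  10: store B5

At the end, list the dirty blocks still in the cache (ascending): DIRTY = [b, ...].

0: W B7 -> L1 miss  d=D]
1: R B2 -> L2 miss  d=-]
2: R B6 -> L0 miss  d=-]
3: R B8 -> L2 miss  d=-]
4: R B8 -> L2 hit  d=-]
5: R B8 -> L2 hit  d=-]
6: W B8 -> L2 hit  d=D]
7: R B8 -> L2 hit  d=D]
8: R B8 -> L2 hit  d=D]
9: W B7 -> L1 hit  d=D]
10: W B5 -> L2 miss wb->B8  d=D]

DIRTY = [5, 7]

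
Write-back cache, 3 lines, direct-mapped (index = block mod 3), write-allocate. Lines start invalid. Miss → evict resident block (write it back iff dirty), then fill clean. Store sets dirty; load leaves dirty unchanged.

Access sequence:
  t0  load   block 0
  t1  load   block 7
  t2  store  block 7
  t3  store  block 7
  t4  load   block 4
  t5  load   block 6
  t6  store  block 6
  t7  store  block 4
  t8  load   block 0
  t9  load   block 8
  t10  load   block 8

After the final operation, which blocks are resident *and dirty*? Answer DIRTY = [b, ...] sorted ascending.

  0 | R B0 → L0 miss [-]
  1 | R B7 → L1 miss [-]
  2 | W B7 → L1 hit [D]
  3 | W B7 → L1 hit [D]
  4 | R B4 → L1 miss wb→B7 [-]
  5 | R B6 → L0 miss [-]
  6 | W B6 → L0 hit [D]
  7 | W B4 → L1 hit [D]
  8 | R B0 → L0 miss wb→B6 [-]
  9 | R B8 → L2 miss [-]
  10 | R B8 → L2 hit [-]

DIRTY = [4]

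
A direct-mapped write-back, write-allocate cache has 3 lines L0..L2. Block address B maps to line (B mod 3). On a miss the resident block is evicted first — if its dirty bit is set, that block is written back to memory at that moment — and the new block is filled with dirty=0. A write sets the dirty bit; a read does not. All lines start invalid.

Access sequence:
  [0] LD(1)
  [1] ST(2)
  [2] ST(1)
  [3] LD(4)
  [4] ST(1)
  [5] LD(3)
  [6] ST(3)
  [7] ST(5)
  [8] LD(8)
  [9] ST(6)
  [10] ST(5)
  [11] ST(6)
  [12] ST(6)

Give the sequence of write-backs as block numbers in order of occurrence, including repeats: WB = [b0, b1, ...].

WB = [1, 2, 5, 3]

0: R B1 → L1 miss [-]
1: W B2 → L2 miss [D]
2: W B1 → L1 hit [D]
3: R B4 → L1 miss wb→B1 [-]
4: W B1 → L1 miss [D]
5: R B3 → L0 miss [-]
6: W B3 → L0 hit [D]
7: W B5 → L2 miss wb→B2 [D]
8: R B8 → L2 miss wb→B5 [-]
9: W B6 → L0 miss wb→B3 [D]
10: W B5 → L2 miss [D]
11: W B6 → L0 hit [D]
12: W B6 → L0 hit [D]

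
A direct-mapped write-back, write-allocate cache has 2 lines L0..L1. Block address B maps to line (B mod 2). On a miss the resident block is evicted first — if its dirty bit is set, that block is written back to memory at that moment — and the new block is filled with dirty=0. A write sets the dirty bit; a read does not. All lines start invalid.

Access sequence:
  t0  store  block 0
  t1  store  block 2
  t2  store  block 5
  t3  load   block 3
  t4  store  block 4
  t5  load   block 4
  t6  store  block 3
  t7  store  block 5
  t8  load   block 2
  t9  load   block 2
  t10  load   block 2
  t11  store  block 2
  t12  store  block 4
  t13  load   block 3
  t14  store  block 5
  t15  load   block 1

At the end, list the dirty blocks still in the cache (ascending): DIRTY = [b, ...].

  0 | W B0 → L0 miss [D]
  1 | W B2 → L0 miss wb→B0 [D]
  2 | W B5 → L1 miss [D]
  3 | R B3 → L1 miss wb→B5 [-]
  4 | W B4 → L0 miss wb→B2 [D]
  5 | R B4 → L0 hit [D]
  6 | W B3 → L1 hit [D]
  7 | W B5 → L1 miss wb→B3 [D]
  8 | R B2 → L0 miss wb→B4 [-]
  9 | R B2 → L0 hit [-]
  10 | R B2 → L0 hit [-]
  11 | W B2 → L0 hit [D]
  12 | W B4 → L0 miss wb→B2 [D]
  13 | R B3 → L1 miss wb→B5 [-]
  14 | W B5 → L1 miss [D]
  15 | R B1 → L1 miss wb→B5 [-]

DIRTY = [4]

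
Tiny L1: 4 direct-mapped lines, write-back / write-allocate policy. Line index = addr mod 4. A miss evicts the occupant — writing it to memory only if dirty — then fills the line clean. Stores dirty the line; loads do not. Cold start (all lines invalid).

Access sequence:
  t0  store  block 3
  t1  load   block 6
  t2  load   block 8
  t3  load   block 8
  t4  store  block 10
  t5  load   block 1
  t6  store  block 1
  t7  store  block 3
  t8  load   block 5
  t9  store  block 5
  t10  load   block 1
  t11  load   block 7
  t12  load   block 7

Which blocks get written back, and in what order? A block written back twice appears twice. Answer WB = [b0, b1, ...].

WB = [1, 5, 3]

0: W B3 → L3 miss [D]
1: R B6 → L2 miss [-]
2: R B8 → L0 miss [-]
3: R B8 → L0 hit [-]
4: W B10 → L2 miss [D]
5: R B1 → L1 miss [-]
6: W B1 → L1 hit [D]
7: W B3 → L3 hit [D]
8: R B5 → L1 miss wb→B1 [-]
9: W B5 → L1 hit [D]
10: R B1 → L1 miss wb→B5 [-]
11: R B7 → L3 miss wb→B3 [-]
12: R B7 → L3 hit [-]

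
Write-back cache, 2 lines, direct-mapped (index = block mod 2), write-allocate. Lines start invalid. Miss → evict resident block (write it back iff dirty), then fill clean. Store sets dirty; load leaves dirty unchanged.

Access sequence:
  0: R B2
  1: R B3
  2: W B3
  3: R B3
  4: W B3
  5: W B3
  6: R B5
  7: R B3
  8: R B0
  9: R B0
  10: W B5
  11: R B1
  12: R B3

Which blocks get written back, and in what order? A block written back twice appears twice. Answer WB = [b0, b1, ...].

WB = [3, 5]

0: R B2 -> L0 miss  d=-]
1: R B3 -> L1 miss  d=-]
2: W B3 -> L1 hit  d=D]
3: R B3 -> L1 hit  d=D]
4: W B3 -> L1 hit  d=D]
5: W B3 -> L1 hit  d=D]
6: R B5 -> L1 miss wb->B3  d=-]
7: R B3 -> L1 miss  d=-]
8: R B0 -> L0 miss  d=-]
9: R B0 -> L0 hit  d=-]
10: W B5 -> L1 miss  d=D]
11: R B1 -> L1 miss wb->B5  d=-]
12: R B3 -> L1 miss  d=-]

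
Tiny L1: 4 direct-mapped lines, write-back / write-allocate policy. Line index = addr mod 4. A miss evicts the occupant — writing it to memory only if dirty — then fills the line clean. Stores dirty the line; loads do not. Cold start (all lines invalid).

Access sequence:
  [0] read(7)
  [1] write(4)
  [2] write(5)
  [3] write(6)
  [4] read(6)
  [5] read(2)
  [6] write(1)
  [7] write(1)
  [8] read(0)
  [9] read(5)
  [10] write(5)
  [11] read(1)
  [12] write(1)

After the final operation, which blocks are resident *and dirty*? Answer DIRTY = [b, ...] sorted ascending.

DIRTY = [1]

  0 | R B7 → L3 miss [-]
  1 | W B4 → L0 miss [D]
  2 | W B5 → L1 miss [D]
  3 | W B6 → L2 miss [D]
  4 | R B6 → L2 hit [D]
  5 | R B2 → L2 miss wb→B6 [-]
  6 | W B1 → L1 miss wb→B5 [D]
  7 | W B1 → L1 hit [D]
  8 | R B0 → L0 miss wb→B4 [-]
  9 | R B5 → L1 miss wb→B1 [-]
  10 | W B5 → L1 hit [D]
  11 | R B1 → L1 miss wb→B5 [-]
  12 | W B1 → L1 hit [D]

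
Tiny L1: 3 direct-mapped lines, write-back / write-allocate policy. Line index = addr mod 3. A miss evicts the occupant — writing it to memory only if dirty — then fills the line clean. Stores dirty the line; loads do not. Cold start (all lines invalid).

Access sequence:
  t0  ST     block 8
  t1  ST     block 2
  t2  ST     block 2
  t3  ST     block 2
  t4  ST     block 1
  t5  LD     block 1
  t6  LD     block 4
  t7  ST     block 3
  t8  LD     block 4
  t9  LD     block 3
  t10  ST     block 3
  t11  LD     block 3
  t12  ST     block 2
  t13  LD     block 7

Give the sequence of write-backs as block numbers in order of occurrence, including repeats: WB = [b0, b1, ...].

WB = [8, 1]

0: W B8 -> L2 miss  d=D]
1: W B2 -> L2 miss wb->B8  d=D]
2: W B2 -> L2 hit  d=D]
3: W B2 -> L2 hit  d=D]
4: W B1 -> L1 miss  d=D]
5: R B1 -> L1 hit  d=D]
6: R B4 -> L1 miss wb->B1  d=-]
7: W B3 -> L0 miss  d=D]
8: R B4 -> L1 hit  d=-]
9: R B3 -> L0 hit  d=D]
10: W B3 -> L0 hit  d=D]
11: R B3 -> L0 hit  d=D]
12: W B2 -> L2 hit  d=D]
13: R B7 -> L1 miss  d=-]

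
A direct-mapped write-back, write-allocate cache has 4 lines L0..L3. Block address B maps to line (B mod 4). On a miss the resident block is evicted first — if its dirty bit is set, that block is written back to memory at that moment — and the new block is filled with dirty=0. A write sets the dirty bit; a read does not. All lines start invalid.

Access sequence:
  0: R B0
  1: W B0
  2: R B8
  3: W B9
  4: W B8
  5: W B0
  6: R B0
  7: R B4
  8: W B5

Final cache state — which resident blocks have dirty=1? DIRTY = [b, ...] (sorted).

0: R B0 -> L0 miss  d=-]
1: W B0 -> L0 hit  d=D]
2: R B8 -> L0 miss wb->B0  d=-]
3: W B9 -> L1 miss  d=D]
4: W B8 -> L0 hit  d=D]
5: W B0 -> L0 miss wb->B8  d=D]
6: R B0 -> L0 hit  d=D]
7: R B4 -> L0 miss wb->B0  d=-]
8: W B5 -> L1 miss wb->B9  d=D]

DIRTY = [5]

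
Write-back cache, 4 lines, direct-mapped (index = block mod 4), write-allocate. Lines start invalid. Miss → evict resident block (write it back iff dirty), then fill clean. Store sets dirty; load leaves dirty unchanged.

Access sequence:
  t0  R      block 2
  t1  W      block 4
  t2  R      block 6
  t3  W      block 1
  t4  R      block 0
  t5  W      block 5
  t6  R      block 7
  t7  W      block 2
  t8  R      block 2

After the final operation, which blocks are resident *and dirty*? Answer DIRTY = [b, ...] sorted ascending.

0: R B2 -> L2 miss  d=-]
1: W B4 -> L0 miss  d=D]
2: R B6 -> L2 miss  d=-]
3: W B1 -> L1 miss  d=D]
4: R B0 -> L0 miss wb->B4  d=-]
5: W B5 -> L1 miss wb->B1  d=D]
6: R B7 -> L3 miss  d=-]
7: W B2 -> L2 miss  d=D]
8: R B2 -> L2 hit  d=D]

DIRTY = [2, 5]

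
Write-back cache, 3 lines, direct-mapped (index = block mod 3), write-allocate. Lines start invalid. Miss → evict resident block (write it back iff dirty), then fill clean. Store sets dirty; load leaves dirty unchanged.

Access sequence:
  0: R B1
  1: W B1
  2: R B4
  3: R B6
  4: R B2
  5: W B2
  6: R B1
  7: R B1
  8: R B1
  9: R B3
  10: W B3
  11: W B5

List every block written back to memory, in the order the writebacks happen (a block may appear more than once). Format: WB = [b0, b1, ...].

  0 | R B1 → L1 miss [-]
  1 | W B1 → L1 hit [D]
  2 | R B4 → L1 miss wb→B1 [-]
  3 | R B6 → L0 miss [-]
  4 | R B2 → L2 miss [-]
  5 | W B2 → L2 hit [D]
  6 | R B1 → L1 miss [-]
  7 | R B1 → L1 hit [-]
  8 | R B1 → L1 hit [-]
  9 | R B3 → L0 miss [-]
  10 | W B3 → L0 hit [D]
  11 | W B5 → L2 miss wb→B2 [D]

WB = [1, 2]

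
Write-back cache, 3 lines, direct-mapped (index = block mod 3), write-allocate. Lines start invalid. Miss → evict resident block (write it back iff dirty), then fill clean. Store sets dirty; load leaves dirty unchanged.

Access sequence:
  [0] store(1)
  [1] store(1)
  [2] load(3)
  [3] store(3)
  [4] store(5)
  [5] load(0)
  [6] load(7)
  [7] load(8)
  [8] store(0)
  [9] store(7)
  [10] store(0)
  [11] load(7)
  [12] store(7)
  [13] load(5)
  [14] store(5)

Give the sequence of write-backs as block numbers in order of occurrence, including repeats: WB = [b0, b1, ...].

WB = [3, 1, 5]

  0 | W B1 → L1 miss [D]
  1 | W B1 → L1 hit [D]
  2 | R B3 → L0 miss [-]
  3 | W B3 → L0 hit [D]
  4 | W B5 → L2 miss [D]
  5 | R B0 → L0 miss wb→B3 [-]
  6 | R B7 → L1 miss wb→B1 [-]
  7 | R B8 → L2 miss wb→B5 [-]
  8 | W B0 → L0 hit [D]
  9 | W B7 → L1 hit [D]
  10 | W B0 → L0 hit [D]
  11 | R B7 → L1 hit [D]
  12 | W B7 → L1 hit [D]
  13 | R B5 → L2 miss [-]
  14 | W B5 → L2 hit [D]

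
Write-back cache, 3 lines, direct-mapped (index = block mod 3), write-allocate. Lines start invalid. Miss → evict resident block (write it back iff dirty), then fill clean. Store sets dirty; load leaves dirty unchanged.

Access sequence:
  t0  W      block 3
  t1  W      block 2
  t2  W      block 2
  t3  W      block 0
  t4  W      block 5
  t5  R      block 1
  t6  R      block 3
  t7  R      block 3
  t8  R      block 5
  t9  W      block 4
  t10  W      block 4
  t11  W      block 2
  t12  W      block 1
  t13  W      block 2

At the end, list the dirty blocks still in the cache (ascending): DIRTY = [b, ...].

DIRTY = [1, 2]

  0 | W B3 → L0 miss [D]
  1 | W B2 → L2 miss [D]
  2 | W B2 → L2 hit [D]
  3 | W B0 → L0 miss wb→B3 [D]
  4 | W B5 → L2 miss wb→B2 [D]
  5 | R B1 → L1 miss [-]
  6 | R B3 → L0 miss wb→B0 [-]
  7 | R B3 → L0 hit [-]
  8 | R B5 → L2 hit [D]
  9 | W B4 → L1 miss [D]
  10 | W B4 → L1 hit [D]
  11 | W B2 → L2 miss wb→B5 [D]
  12 | W B1 → L1 miss wb→B4 [D]
  13 | W B2 → L2 hit [D]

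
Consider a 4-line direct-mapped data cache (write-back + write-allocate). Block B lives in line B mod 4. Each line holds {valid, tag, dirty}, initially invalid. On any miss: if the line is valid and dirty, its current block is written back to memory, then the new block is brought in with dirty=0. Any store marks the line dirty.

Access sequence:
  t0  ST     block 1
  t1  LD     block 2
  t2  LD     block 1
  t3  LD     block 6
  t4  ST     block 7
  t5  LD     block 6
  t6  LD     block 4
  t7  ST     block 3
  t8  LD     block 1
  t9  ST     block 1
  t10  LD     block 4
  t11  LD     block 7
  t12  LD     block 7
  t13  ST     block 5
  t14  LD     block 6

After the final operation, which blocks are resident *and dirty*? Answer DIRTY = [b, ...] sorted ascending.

0: W B1 -> L1 miss  d=D]
1: R B2 -> L2 miss  d=-]
2: R B1 -> L1 hit  d=D]
3: R B6 -> L2 miss  d=-]
4: W B7 -> L3 miss  d=D]
5: R B6 -> L2 hit  d=-]
6: R B4 -> L0 miss  d=-]
7: W B3 -> L3 miss wb->B7  d=D]
8: R B1 -> L1 hit  d=D]
9: W B1 -> L1 hit  d=D]
10: R B4 -> L0 hit  d=-]
11: R B7 -> L3 miss wb->B3  d=-]
12: R B7 -> L3 hit  d=-]
13: W B5 -> L1 miss wb->B1  d=D]
14: R B6 -> L2 hit  d=-]

DIRTY = [5]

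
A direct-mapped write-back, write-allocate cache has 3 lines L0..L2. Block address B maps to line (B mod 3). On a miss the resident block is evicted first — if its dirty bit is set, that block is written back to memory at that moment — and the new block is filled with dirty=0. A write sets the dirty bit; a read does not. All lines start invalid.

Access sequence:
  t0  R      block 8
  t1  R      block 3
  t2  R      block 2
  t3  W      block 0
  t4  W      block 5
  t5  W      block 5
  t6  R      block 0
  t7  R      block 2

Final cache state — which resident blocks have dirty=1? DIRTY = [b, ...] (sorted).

  0 | R B8 → L2 miss [-]
  1 | R B3 → L0 miss [-]
  2 | R B2 → L2 miss [-]
  3 | W B0 → L0 miss [D]
  4 | W B5 → L2 miss [D]
  5 | W B5 → L2 hit [D]
  6 | R B0 → L0 hit [D]
  7 | R B2 → L2 miss wb→B5 [-]

DIRTY = [0]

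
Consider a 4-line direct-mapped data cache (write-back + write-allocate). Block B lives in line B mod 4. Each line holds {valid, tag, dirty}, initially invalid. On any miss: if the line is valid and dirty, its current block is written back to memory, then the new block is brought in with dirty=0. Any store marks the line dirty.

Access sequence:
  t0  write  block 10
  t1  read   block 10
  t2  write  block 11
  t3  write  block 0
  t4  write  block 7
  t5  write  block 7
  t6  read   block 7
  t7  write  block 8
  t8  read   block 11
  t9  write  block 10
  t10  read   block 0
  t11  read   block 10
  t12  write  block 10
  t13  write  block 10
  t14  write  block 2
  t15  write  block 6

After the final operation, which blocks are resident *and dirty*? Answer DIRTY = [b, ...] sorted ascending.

  0 | W B10 → L2 miss [D]
  1 | R B10 → L2 hit [D]
  2 | W B11 → L3 miss [D]
  3 | W B0 → L0 miss [D]
  4 | W B7 → L3 miss wb→B11 [D]
  5 | W B7 → L3 hit [D]
  6 | R B7 → L3 hit [D]
  7 | W B8 → L0 miss wb→B0 [D]
  8 | R B11 → L3 miss wb→B7 [-]
  9 | W B10 → L2 hit [D]
  10 | R B0 → L0 miss wb→B8 [-]
  11 | R B10 → L2 hit [D]
  12 | W B10 → L2 hit [D]
  13 | W B10 → L2 hit [D]
  14 | W B2 → L2 miss wb→B10 [D]
  15 | W B6 → L2 miss wb→B2 [D]

DIRTY = [6]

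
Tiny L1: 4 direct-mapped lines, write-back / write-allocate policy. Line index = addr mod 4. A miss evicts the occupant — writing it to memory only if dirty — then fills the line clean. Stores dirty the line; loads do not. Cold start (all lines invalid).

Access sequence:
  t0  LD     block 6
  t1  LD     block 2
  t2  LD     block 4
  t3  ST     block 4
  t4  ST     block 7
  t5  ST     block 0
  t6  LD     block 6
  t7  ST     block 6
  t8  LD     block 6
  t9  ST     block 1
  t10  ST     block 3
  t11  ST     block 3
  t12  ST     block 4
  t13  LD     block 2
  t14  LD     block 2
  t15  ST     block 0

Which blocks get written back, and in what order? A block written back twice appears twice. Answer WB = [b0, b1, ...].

  0 | R B6 → L2 miss [-]
  1 | R B2 → L2 miss [-]
  2 | R B4 → L0 miss [-]
  3 | W B4 → L0 hit [D]
  4 | W B7 → L3 miss [D]
  5 | W B0 → L0 miss wb→B4 [D]
  6 | R B6 → L2 miss [-]
  7 | W B6 → L2 hit [D]
  8 | R B6 → L2 hit [D]
  9 | W B1 → L1 miss [D]
  10 | W B3 → L3 miss wb→B7 [D]
  11 | W B3 → L3 hit [D]
  12 | W B4 → L0 miss wb→B0 [D]
  13 | R B2 → L2 miss wb→B6 [-]
  14 | R B2 → L2 hit [-]
  15 | W B0 → L0 miss wb→B4 [D]

WB = [4, 7, 0, 6, 4]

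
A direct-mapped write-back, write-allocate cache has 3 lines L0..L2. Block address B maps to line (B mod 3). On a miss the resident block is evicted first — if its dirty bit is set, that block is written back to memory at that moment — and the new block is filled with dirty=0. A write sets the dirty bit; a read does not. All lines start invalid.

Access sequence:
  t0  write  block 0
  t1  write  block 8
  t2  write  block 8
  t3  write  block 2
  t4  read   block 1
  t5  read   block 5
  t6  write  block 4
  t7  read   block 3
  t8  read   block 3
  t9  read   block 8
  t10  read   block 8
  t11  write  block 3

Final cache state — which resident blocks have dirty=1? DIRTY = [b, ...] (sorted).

  0 | W B0 → L0 miss [D]
  1 | W B8 → L2 miss [D]
  2 | W B8 → L2 hit [D]
  3 | W B2 → L2 miss wb→B8 [D]
  4 | R B1 → L1 miss [-]
  5 | R B5 → L2 miss wb→B2 [-]
  6 | W B4 → L1 miss [D]
  7 | R B3 → L0 miss wb→B0 [-]
  8 | R B3 → L0 hit [-]
  9 | R B8 → L2 miss [-]
  10 | R B8 → L2 hit [-]
  11 | W B3 → L0 hit [D]

DIRTY = [3, 4]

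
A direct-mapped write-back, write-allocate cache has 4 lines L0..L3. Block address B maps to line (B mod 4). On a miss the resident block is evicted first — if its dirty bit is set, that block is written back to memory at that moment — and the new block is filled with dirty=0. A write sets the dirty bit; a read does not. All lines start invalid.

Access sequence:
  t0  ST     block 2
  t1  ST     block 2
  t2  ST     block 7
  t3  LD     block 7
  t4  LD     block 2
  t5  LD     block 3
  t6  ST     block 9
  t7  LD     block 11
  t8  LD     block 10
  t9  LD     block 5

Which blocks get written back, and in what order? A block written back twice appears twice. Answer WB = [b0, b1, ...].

0: W B2 → L2 miss [D]
1: W B2 → L2 hit [D]
2: W B7 → L3 miss [D]
3: R B7 → L3 hit [D]
4: R B2 → L2 hit [D]
5: R B3 → L3 miss wb→B7 [-]
6: W B9 → L1 miss [D]
7: R B11 → L3 miss [-]
8: R B10 → L2 miss wb→B2 [-]
9: R B5 → L1 miss wb→B9 [-]

WB = [7, 2, 9]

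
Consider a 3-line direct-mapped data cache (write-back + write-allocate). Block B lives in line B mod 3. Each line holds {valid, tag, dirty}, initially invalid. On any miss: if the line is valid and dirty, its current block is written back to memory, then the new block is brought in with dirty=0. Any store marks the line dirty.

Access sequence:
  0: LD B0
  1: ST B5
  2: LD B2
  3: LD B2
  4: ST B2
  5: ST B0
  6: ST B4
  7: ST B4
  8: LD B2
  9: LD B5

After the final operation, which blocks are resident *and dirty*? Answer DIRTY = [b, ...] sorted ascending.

  0 | R B0 → L0 miss [-]
  1 | W B5 → L2 miss [D]
  2 | R B2 → L2 miss wb→B5 [-]
  3 | R B2 → L2 hit [-]
  4 | W B2 → L2 hit [D]
  5 | W B0 → L0 hit [D]
  6 | W B4 → L1 miss [D]
  7 | W B4 → L1 hit [D]
  8 | R B2 → L2 hit [D]
  9 | R B5 → L2 miss wb→B2 [-]

DIRTY = [0, 4]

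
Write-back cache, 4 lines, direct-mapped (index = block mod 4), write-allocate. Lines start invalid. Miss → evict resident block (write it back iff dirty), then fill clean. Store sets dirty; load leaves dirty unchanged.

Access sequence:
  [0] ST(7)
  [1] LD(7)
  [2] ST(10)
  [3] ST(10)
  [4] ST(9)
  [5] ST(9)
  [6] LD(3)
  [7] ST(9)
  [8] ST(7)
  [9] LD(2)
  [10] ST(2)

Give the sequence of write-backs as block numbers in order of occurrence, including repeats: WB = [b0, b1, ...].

0: W B7 → L3 miss [D]
1: R B7 → L3 hit [D]
2: W B10 → L2 miss [D]
3: W B10 → L2 hit [D]
4: W B9 → L1 miss [D]
5: W B9 → L1 hit [D]
6: R B3 → L3 miss wb→B7 [-]
7: W B9 → L1 hit [D]
8: W B7 → L3 miss [D]
9: R B2 → L2 miss wb→B10 [-]
10: W B2 → L2 hit [D]

WB = [7, 10]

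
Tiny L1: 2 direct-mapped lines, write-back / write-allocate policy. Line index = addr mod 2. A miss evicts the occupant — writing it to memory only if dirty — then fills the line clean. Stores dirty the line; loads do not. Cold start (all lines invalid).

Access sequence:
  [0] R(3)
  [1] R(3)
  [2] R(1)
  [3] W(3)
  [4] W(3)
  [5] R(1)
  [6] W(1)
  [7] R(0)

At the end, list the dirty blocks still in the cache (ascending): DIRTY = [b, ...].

0: R B3 → L1 miss [-]
1: R B3 → L1 hit [-]
2: R B1 → L1 miss [-]
3: W B3 → L1 miss [D]
4: W B3 → L1 hit [D]
5: R B1 → L1 miss wb→B3 [-]
6: W B1 → L1 hit [D]
7: R B0 → L0 miss [-]

DIRTY = [1]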